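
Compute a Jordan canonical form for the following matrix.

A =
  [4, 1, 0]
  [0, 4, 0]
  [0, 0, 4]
J_2(4) ⊕ J_1(4)

The characteristic polynomial is
  det(x·I − A) = x^3 - 12*x^2 + 48*x - 64 = (x - 4)^3

Eigenvalues and multiplicities (the geometric multiplicity of λ is n − rank(A − λI), which equals the number of Jordan blocks for λ):
  λ = 4: algebraic multiplicity = 3, geometric multiplicity = 2

Determining the block sizes for each eigenvalue:
  λ = 4: 2 blocks summing to 3 forces exactly one block of size 2 and the rest size 1 → block sizes [2, 1]

Assembling the blocks gives a Jordan form
J =
  [4, 1, 0]
  [0, 4, 0]
  [0, 0, 4]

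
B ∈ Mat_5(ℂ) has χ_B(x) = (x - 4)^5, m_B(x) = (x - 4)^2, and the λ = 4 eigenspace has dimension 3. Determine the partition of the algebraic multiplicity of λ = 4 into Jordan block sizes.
Block sizes for λ = 4: [2, 2, 1]

Step 1 — from the characteristic polynomial, algebraic multiplicity of λ = 4 is 5. From dim ker(B − (4)·I) = 3, there are exactly 3 Jordan blocks for λ = 4.
Step 2 — from the minimal polynomial, the factor (x − 4)^2 tells us the largest block for λ = 4 has size 2.
Step 3 — with total size 5, 3 blocks, and largest block 2, the block sizes (in nonincreasing order) are [2, 2, 1].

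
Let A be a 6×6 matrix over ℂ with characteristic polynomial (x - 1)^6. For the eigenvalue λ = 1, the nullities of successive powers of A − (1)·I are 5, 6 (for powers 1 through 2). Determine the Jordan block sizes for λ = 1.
Block sizes for λ = 1: [2, 1, 1, 1, 1]

From the dimensions of kernels of powers, the number of Jordan blocks of size at least j is d_j − d_{j−1} where d_j = dim ker(N^j) (with d_0 = 0). Computing the differences gives [5, 1].
The number of blocks of size exactly k is (#blocks of size ≥ k) − (#blocks of size ≥ k + 1), so the partition is: 4 block(s) of size 1, 1 block(s) of size 2.
In nonincreasing order the block sizes are [2, 1, 1, 1, 1].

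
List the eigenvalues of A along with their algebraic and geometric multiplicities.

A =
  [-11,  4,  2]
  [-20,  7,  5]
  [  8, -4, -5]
λ = -3: alg = 3, geom = 2

Step 1 — factor the characteristic polynomial to read off the algebraic multiplicities:
  χ_A(x) = (x + 3)^3

Step 2 — compute geometric multiplicities via the rank-nullity identity g(λ) = n − rank(A − λI):
  rank(A − (-3)·I) = 1, so dim ker(A − (-3)·I) = n − 1 = 2

Summary:
  λ = -3: algebraic multiplicity = 3, geometric multiplicity = 2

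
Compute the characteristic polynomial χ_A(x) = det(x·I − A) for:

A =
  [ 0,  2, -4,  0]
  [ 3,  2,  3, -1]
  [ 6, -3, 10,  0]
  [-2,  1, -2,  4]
x^4 - 16*x^3 + 96*x^2 - 256*x + 256

Expanding det(x·I − A) (e.g. by cofactor expansion or by noting that A is similar to its Jordan form J, which has the same characteristic polynomial as A) gives
  χ_A(x) = x^4 - 16*x^3 + 96*x^2 - 256*x + 256
which factors as (x - 4)^4. The eigenvalues (with algebraic multiplicities) are λ = 4 with multiplicity 4.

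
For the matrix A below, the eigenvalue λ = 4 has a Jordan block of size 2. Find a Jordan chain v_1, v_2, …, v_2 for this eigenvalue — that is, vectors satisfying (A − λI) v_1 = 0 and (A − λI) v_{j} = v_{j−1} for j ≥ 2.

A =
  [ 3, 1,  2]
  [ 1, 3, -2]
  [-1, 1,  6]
A Jordan chain for λ = 4 of length 2:
v_1 = (-1, 1, -1)ᵀ
v_2 = (1, 0, 0)ᵀ

Let N = A − (4)·I. We want v_2 with N^2 v_2 = 0 but N^1 v_2 ≠ 0; then v_{j-1} := N · v_j for j = 2, …, 2.

Pick v_2 = (1, 0, 0)ᵀ.
Then v_1 = N · v_2 = (-1, 1, -1)ᵀ.

Sanity check: (A − (4)·I) v_1 = (0, 0, 0)ᵀ = 0. ✓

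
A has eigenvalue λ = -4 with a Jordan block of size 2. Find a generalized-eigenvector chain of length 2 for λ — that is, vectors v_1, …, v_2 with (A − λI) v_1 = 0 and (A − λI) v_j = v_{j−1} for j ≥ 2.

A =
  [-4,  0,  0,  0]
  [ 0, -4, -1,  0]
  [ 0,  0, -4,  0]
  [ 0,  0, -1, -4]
A Jordan chain for λ = -4 of length 2:
v_1 = (0, -1, 0, -1)ᵀ
v_2 = (0, 0, 1, 0)ᵀ

Let N = A − (-4)·I. We want v_2 with N^2 v_2 = 0 but N^1 v_2 ≠ 0; then v_{j-1} := N · v_j for j = 2, …, 2.

Pick v_2 = (0, 0, 1, 0)ᵀ.
Then v_1 = N · v_2 = (0, -1, 0, -1)ᵀ.

Sanity check: (A − (-4)·I) v_1 = (0, 0, 0, 0)ᵀ = 0. ✓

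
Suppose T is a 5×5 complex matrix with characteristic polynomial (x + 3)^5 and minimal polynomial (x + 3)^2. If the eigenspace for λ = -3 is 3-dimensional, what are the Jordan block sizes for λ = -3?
Block sizes for λ = -3: [2, 2, 1]

Step 1 — from the characteristic polynomial, algebraic multiplicity of λ = -3 is 5. From dim ker(T − (-3)·I) = 3, there are exactly 3 Jordan blocks for λ = -3.
Step 2 — from the minimal polynomial, the factor (x + 3)^2 tells us the largest block for λ = -3 has size 2.
Step 3 — with total size 5, 3 blocks, and largest block 2, the block sizes (in nonincreasing order) are [2, 2, 1].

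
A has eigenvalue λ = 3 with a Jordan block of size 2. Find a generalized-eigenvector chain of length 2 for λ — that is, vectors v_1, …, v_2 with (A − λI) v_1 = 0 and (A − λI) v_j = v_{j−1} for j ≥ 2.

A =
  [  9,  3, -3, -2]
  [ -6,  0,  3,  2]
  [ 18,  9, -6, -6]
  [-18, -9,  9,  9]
A Jordan chain for λ = 3 of length 2:
v_1 = (6, -6, 18, -18)ᵀ
v_2 = (1, 0, 0, 0)ᵀ

Let N = A − (3)·I. We want v_2 with N^2 v_2 = 0 but N^1 v_2 ≠ 0; then v_{j-1} := N · v_j for j = 2, …, 2.

Pick v_2 = (1, 0, 0, 0)ᵀ.
Then v_1 = N · v_2 = (6, -6, 18, -18)ᵀ.

Sanity check: (A − (3)·I) v_1 = (0, 0, 0, 0)ᵀ = 0. ✓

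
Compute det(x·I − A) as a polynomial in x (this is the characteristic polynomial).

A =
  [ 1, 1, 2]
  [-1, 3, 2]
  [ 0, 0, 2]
x^3 - 6*x^2 + 12*x - 8

Expanding det(x·I − A) (e.g. by cofactor expansion or by noting that A is similar to its Jordan form J, which has the same characteristic polynomial as A) gives
  χ_A(x) = x^3 - 6*x^2 + 12*x - 8
which factors as (x - 2)^3. The eigenvalues (with algebraic multiplicities) are λ = 2 with multiplicity 3.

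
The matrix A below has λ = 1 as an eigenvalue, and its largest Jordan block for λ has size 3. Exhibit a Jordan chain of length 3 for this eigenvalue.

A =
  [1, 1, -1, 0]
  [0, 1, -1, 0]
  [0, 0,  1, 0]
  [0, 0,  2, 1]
A Jordan chain for λ = 1 of length 3:
v_1 = (-1, 0, 0, 0)ᵀ
v_2 = (-1, -1, 0, 2)ᵀ
v_3 = (0, 0, 1, 0)ᵀ

Let N = A − (1)·I. We want v_3 with N^3 v_3 = 0 but N^2 v_3 ≠ 0; then v_{j-1} := N · v_j for j = 3, …, 2.

Pick v_3 = (0, 0, 1, 0)ᵀ.
Then v_2 = N · v_3 = (-1, -1, 0, 2)ᵀ.
Then v_1 = N · v_2 = (-1, 0, 0, 0)ᵀ.

Sanity check: (A − (1)·I) v_1 = (0, 0, 0, 0)ᵀ = 0. ✓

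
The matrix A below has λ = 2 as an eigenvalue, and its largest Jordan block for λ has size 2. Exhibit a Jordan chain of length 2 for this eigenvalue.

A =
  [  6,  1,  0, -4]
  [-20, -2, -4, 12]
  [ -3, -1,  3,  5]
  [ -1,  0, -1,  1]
A Jordan chain for λ = 2 of length 2:
v_1 = (4, -20, -3, -1)ᵀ
v_2 = (1, 0, 0, 0)ᵀ

Let N = A − (2)·I. We want v_2 with N^2 v_2 = 0 but N^1 v_2 ≠ 0; then v_{j-1} := N · v_j for j = 2, …, 2.

Pick v_2 = (1, 0, 0, 0)ᵀ.
Then v_1 = N · v_2 = (4, -20, -3, -1)ᵀ.

Sanity check: (A − (2)·I) v_1 = (0, 0, 0, 0)ᵀ = 0. ✓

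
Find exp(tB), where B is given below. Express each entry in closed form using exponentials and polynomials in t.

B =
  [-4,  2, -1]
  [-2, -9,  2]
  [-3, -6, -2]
e^{tB} =
  [t*exp(-5*t) + exp(-5*t), 2*t*exp(-5*t), -t*exp(-5*t)]
  [-2*t*exp(-5*t), -4*t*exp(-5*t) + exp(-5*t), 2*t*exp(-5*t)]
  [-3*t*exp(-5*t), -6*t*exp(-5*t), 3*t*exp(-5*t) + exp(-5*t)]

Strategy: write B = P · J · P⁻¹ where J is a Jordan canonical form, so e^{tB} = P · e^{tJ} · P⁻¹, and e^{tJ} can be computed block-by-block.

B has Jordan form
J =
  [-5,  1,  0]
  [ 0, -5,  0]
  [ 0,  0, -5]
(up to reordering of blocks).

Per-block formulas:
  For a 2×2 Jordan block J_2(-5): exp(t · J_2(-5)) = e^(-5t)·(I + t·N), where N is the 2×2 nilpotent shift.
  For a 1×1 block at λ = -5: exp(t · [-5]) = [e^(-5t)].

After assembling e^{tJ} and conjugating by P, we get:

e^{tB} =
  [t*exp(-5*t) + exp(-5*t), 2*t*exp(-5*t), -t*exp(-5*t)]
  [-2*t*exp(-5*t), -4*t*exp(-5*t) + exp(-5*t), 2*t*exp(-5*t)]
  [-3*t*exp(-5*t), -6*t*exp(-5*t), 3*t*exp(-5*t) + exp(-5*t)]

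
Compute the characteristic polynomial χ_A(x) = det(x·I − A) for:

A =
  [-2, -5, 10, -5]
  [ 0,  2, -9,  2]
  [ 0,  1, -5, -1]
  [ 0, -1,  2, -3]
x^4 + 8*x^3 + 24*x^2 + 32*x + 16

Expanding det(x·I − A) (e.g. by cofactor expansion or by noting that A is similar to its Jordan form J, which has the same characteristic polynomial as A) gives
  χ_A(x) = x^4 + 8*x^3 + 24*x^2 + 32*x + 16
which factors as (x + 2)^4. The eigenvalues (with algebraic multiplicities) are λ = -2 with multiplicity 4.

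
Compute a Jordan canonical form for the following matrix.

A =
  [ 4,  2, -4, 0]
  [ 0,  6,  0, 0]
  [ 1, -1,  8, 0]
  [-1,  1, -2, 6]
J_2(6) ⊕ J_1(6) ⊕ J_1(6)

The characteristic polynomial is
  det(x·I − A) = x^4 - 24*x^3 + 216*x^2 - 864*x + 1296 = (x - 6)^4

Eigenvalues and multiplicities (the geometric multiplicity of λ is n − rank(A − λI), which equals the number of Jordan blocks for λ):
  λ = 6: algebraic multiplicity = 4, geometric multiplicity = 3

Determining the block sizes for each eigenvalue:
  λ = 6: 3 blocks summing to 4 forces exactly one block of size 2 and the rest size 1 → block sizes [2, 1, 1]

Assembling the blocks gives a Jordan form
J =
  [6, 1, 0, 0]
  [0, 6, 0, 0]
  [0, 0, 6, 0]
  [0, 0, 0, 6]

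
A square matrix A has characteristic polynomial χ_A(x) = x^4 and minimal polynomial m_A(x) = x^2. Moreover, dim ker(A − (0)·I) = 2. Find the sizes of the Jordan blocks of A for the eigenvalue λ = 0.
Block sizes for λ = 0: [2, 2]

Step 1 — from the characteristic polynomial, algebraic multiplicity of λ = 0 is 4. From dim ker(A − (0)·I) = 2, there are exactly 2 Jordan blocks for λ = 0.
Step 2 — from the minimal polynomial, the factor (x − 0)^2 tells us the largest block for λ = 0 has size 2.
Step 3 — with total size 4, 2 blocks, and largest block 2, the block sizes (in nonincreasing order) are [2, 2].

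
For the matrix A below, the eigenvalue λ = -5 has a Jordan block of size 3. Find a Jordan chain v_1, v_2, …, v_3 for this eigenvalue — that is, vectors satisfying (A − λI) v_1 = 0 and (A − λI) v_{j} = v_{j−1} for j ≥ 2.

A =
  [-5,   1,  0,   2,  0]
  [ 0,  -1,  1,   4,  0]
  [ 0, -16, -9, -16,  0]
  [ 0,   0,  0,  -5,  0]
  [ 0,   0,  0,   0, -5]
A Jordan chain for λ = -5 of length 3:
v_1 = (4, 0, 0, 0, 0)ᵀ
v_2 = (1, 4, -16, 0, 0)ᵀ
v_3 = (0, 1, 0, 0, 0)ᵀ

Let N = A − (-5)·I. We want v_3 with N^3 v_3 = 0 but N^2 v_3 ≠ 0; then v_{j-1} := N · v_j for j = 3, …, 2.

Pick v_3 = (0, 1, 0, 0, 0)ᵀ.
Then v_2 = N · v_3 = (1, 4, -16, 0, 0)ᵀ.
Then v_1 = N · v_2 = (4, 0, 0, 0, 0)ᵀ.

Sanity check: (A − (-5)·I) v_1 = (0, 0, 0, 0, 0)ᵀ = 0. ✓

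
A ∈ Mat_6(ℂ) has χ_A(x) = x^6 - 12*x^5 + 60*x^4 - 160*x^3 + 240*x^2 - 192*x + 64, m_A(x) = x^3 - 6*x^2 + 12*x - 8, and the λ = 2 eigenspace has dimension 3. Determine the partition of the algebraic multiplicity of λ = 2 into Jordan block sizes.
Block sizes for λ = 2: [3, 2, 1]

Step 1 — from the characteristic polynomial, algebraic multiplicity of λ = 2 is 6. From dim ker(A − (2)·I) = 3, there are exactly 3 Jordan blocks for λ = 2.
Step 2 — from the minimal polynomial, the factor (x − 2)^3 tells us the largest block for λ = 2 has size 3.
Step 3 — with total size 6, 3 blocks, and largest block 3, the block sizes (in nonincreasing order) are [3, 2, 1].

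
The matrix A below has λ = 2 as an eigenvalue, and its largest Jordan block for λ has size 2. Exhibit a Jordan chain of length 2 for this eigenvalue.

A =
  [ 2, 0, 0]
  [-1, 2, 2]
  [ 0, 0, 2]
A Jordan chain for λ = 2 of length 2:
v_1 = (0, -1, 0)ᵀ
v_2 = (1, 0, 0)ᵀ

Let N = A − (2)·I. We want v_2 with N^2 v_2 = 0 but N^1 v_2 ≠ 0; then v_{j-1} := N · v_j for j = 2, …, 2.

Pick v_2 = (1, 0, 0)ᵀ.
Then v_1 = N · v_2 = (0, -1, 0)ᵀ.

Sanity check: (A − (2)·I) v_1 = (0, 0, 0)ᵀ = 0. ✓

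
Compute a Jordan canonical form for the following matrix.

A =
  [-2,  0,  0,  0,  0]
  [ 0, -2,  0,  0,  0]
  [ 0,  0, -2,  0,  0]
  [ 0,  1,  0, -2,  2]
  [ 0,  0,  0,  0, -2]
J_2(-2) ⊕ J_1(-2) ⊕ J_1(-2) ⊕ J_1(-2)

The characteristic polynomial is
  det(x·I − A) = x^5 + 10*x^4 + 40*x^3 + 80*x^2 + 80*x + 32 = (x + 2)^5

Eigenvalues and multiplicities (the geometric multiplicity of λ is n − rank(A − λI), which equals the number of Jordan blocks for λ):
  λ = -2: algebraic multiplicity = 5, geometric multiplicity = 4

Determining the block sizes for each eigenvalue:
  λ = -2: 4 blocks summing to 5 forces exactly one block of size 2 and the rest size 1 → block sizes [2, 1, 1, 1]

Assembling the blocks gives a Jordan form
J =
  [-2,  1,  0,  0,  0]
  [ 0, -2,  0,  0,  0]
  [ 0,  0, -2,  0,  0]
  [ 0,  0,  0, -2,  0]
  [ 0,  0,  0,  0, -2]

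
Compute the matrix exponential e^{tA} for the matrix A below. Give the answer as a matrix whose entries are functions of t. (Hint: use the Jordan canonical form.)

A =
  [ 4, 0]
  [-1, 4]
e^{tA} =
  [exp(4*t), 0]
  [-t*exp(4*t), exp(4*t)]

Strategy: write A = P · J · P⁻¹ where J is a Jordan canonical form, so e^{tA} = P · e^{tJ} · P⁻¹, and e^{tJ} can be computed block-by-block.

A has Jordan form
J =
  [4, 1]
  [0, 4]
(up to reordering of blocks).

Per-block formulas:
  For a 2×2 Jordan block J_2(4): exp(t · J_2(4)) = e^(4t)·(I + t·N), where N is the 2×2 nilpotent shift.

After assembling e^{tJ} and conjugating by P, we get:

e^{tA} =
  [exp(4*t), 0]
  [-t*exp(4*t), exp(4*t)]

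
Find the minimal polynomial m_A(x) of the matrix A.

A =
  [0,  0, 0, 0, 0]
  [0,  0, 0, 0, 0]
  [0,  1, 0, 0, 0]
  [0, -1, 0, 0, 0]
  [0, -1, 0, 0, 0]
x^2

The characteristic polynomial is χ_A(x) = x^5, so the eigenvalues are known. The minimal polynomial is
  m_A(x) = Π_λ (x − λ)^{k_λ}
where k_λ is the size of the *largest* Jordan block for λ (equivalently, the smallest k with (A − λI)^k v = 0 for every generalised eigenvector v of λ).

  λ = 0: largest Jordan block has size 2, contributing (x − 0)^2

So m_A(x) = x^2 = x^2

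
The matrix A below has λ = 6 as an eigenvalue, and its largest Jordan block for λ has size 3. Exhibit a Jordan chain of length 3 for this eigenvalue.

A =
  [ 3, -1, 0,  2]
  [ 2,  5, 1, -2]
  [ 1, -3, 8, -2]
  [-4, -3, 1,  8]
A Jordan chain for λ = 6 of length 3:
v_1 = (-1, 1, 1, -1)ᵀ
v_2 = (-3, 2, 1, -4)ᵀ
v_3 = (1, 0, 0, 0)ᵀ

Let N = A − (6)·I. We want v_3 with N^3 v_3 = 0 but N^2 v_3 ≠ 0; then v_{j-1} := N · v_j for j = 3, …, 2.

Pick v_3 = (1, 0, 0, 0)ᵀ.
Then v_2 = N · v_3 = (-3, 2, 1, -4)ᵀ.
Then v_1 = N · v_2 = (-1, 1, 1, -1)ᵀ.

Sanity check: (A − (6)·I) v_1 = (0, 0, 0, 0)ᵀ = 0. ✓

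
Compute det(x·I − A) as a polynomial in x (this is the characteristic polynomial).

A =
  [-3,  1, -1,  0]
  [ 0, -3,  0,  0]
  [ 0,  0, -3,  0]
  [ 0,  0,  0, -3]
x^4 + 12*x^3 + 54*x^2 + 108*x + 81

Expanding det(x·I − A) (e.g. by cofactor expansion or by noting that A is similar to its Jordan form J, which has the same characteristic polynomial as A) gives
  χ_A(x) = x^4 + 12*x^3 + 54*x^2 + 108*x + 81
which factors as (x + 3)^4. The eigenvalues (with algebraic multiplicities) are λ = -3 with multiplicity 4.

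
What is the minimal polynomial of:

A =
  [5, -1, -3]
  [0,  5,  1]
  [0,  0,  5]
x^3 - 15*x^2 + 75*x - 125

The characteristic polynomial is χ_A(x) = (x - 5)^3, so the eigenvalues are known. The minimal polynomial is
  m_A(x) = Π_λ (x − λ)^{k_λ}
where k_λ is the size of the *largest* Jordan block for λ (equivalently, the smallest k with (A − λI)^k v = 0 for every generalised eigenvector v of λ).

  λ = 5: largest Jordan block has size 3, contributing (x − 5)^3

So m_A(x) = (x - 5)^3 = x^3 - 15*x^2 + 75*x - 125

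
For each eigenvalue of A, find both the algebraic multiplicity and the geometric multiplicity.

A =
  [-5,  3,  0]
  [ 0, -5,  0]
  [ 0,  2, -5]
λ = -5: alg = 3, geom = 2

Step 1 — factor the characteristic polynomial to read off the algebraic multiplicities:
  χ_A(x) = (x + 5)^3

Step 2 — compute geometric multiplicities via the rank-nullity identity g(λ) = n − rank(A − λI):
  rank(A − (-5)·I) = 1, so dim ker(A − (-5)·I) = n − 1 = 2

Summary:
  λ = -5: algebraic multiplicity = 3, geometric multiplicity = 2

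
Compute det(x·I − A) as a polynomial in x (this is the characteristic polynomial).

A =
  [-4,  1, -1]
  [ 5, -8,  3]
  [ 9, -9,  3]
x^3 + 9*x^2 + 27*x + 27

Expanding det(x·I − A) (e.g. by cofactor expansion or by noting that A is similar to its Jordan form J, which has the same characteristic polynomial as A) gives
  χ_A(x) = x^3 + 9*x^2 + 27*x + 27
which factors as (x + 3)^3. The eigenvalues (with algebraic multiplicities) are λ = -3 with multiplicity 3.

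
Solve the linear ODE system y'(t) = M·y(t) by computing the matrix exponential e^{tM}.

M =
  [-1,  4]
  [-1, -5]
e^{tM} =
  [2*t*exp(-3*t) + exp(-3*t), 4*t*exp(-3*t)]
  [-t*exp(-3*t), -2*t*exp(-3*t) + exp(-3*t)]

Strategy: write M = P · J · P⁻¹ where J is a Jordan canonical form, so e^{tM} = P · e^{tJ} · P⁻¹, and e^{tJ} can be computed block-by-block.

M has Jordan form
J =
  [-3,  1]
  [ 0, -3]
(up to reordering of blocks).

Per-block formulas:
  For a 2×2 Jordan block J_2(-3): exp(t · J_2(-3)) = e^(-3t)·(I + t·N), where N is the 2×2 nilpotent shift.

After assembling e^{tJ} and conjugating by P, we get:

e^{tM} =
  [2*t*exp(-3*t) + exp(-3*t), 4*t*exp(-3*t)]
  [-t*exp(-3*t), -2*t*exp(-3*t) + exp(-3*t)]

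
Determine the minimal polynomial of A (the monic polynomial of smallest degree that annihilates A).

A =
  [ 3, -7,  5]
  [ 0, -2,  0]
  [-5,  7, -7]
x^2 + 4*x + 4

The characteristic polynomial is χ_A(x) = (x + 2)^3, so the eigenvalues are known. The minimal polynomial is
  m_A(x) = Π_λ (x − λ)^{k_λ}
where k_λ is the size of the *largest* Jordan block for λ (equivalently, the smallest k with (A − λI)^k v = 0 for every generalised eigenvector v of λ).

  λ = -2: largest Jordan block has size 2, contributing (x + 2)^2

So m_A(x) = (x + 2)^2 = x^2 + 4*x + 4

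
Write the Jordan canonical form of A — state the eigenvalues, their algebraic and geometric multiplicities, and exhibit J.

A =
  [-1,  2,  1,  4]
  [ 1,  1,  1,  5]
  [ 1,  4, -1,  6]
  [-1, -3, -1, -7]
J_2(-2) ⊕ J_2(-2)

The characteristic polynomial is
  det(x·I − A) = x^4 + 8*x^3 + 24*x^2 + 32*x + 16 = (x + 2)^4

Eigenvalues and multiplicities (the geometric multiplicity of λ is n − rank(A − λI), which equals the number of Jordan blocks for λ):
  λ = -2: algebraic multiplicity = 4, geometric multiplicity = 2

Determining the block sizes for each eigenvalue:
  λ = -2: with am = 4 and gm = 2, the partition is not yet determined (e.g. several partitions of 4 into 2 parts exist). Let N = A − (-2)·I. Computing rank(N^1) = 2, rank(N^2) = 0; the number of blocks of size ≥ j is rank(N^{j−1}) − rank(N^j), giving [2, 2]. So we have 2 block(s) of size 2 → block sizes [2, 2]

Assembling the blocks gives a Jordan form
J =
  [-2,  1,  0,  0]
  [ 0, -2,  0,  0]
  [ 0,  0, -2,  1]
  [ 0,  0,  0, -2]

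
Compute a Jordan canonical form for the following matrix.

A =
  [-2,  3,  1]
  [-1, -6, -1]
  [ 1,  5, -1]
J_3(-3)

The characteristic polynomial is
  det(x·I − A) = x^3 + 9*x^2 + 27*x + 27 = (x + 3)^3

Eigenvalues and multiplicities (the geometric multiplicity of λ is n − rank(A − λI), which equals the number of Jordan blocks for λ):
  λ = -3: algebraic multiplicity = 3, geometric multiplicity = 1

Determining the block sizes for each eigenvalue:
  λ = -3: one block (gm = 1), so the single block has size am = 3 → block sizes [3]

Assembling the blocks gives a Jordan form
J =
  [-3,  1,  0]
  [ 0, -3,  1]
  [ 0,  0, -3]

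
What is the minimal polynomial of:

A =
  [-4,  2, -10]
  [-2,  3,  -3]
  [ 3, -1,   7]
x^3 - 6*x^2 + 12*x - 8

The characteristic polynomial is χ_A(x) = (x - 2)^3, so the eigenvalues are known. The minimal polynomial is
  m_A(x) = Π_λ (x − λ)^{k_λ}
where k_λ is the size of the *largest* Jordan block for λ (equivalently, the smallest k with (A − λI)^k v = 0 for every generalised eigenvector v of λ).

  λ = 2: largest Jordan block has size 3, contributing (x − 2)^3

So m_A(x) = (x - 2)^3 = x^3 - 6*x^2 + 12*x - 8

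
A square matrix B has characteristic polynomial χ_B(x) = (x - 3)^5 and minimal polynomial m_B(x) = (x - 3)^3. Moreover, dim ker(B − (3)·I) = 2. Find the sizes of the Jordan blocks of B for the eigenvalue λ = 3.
Block sizes for λ = 3: [3, 2]

Step 1 — from the characteristic polynomial, algebraic multiplicity of λ = 3 is 5. From dim ker(B − (3)·I) = 2, there are exactly 2 Jordan blocks for λ = 3.
Step 2 — from the minimal polynomial, the factor (x − 3)^3 tells us the largest block for λ = 3 has size 3.
Step 3 — with total size 5, 2 blocks, and largest block 3, the block sizes (in nonincreasing order) are [3, 2].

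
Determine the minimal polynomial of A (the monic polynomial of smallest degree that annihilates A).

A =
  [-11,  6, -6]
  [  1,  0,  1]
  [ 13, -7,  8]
x^3 + 3*x^2 - 9*x + 5

The characteristic polynomial is χ_A(x) = (x - 1)^2*(x + 5), so the eigenvalues are known. The minimal polynomial is
  m_A(x) = Π_λ (x − λ)^{k_λ}
where k_λ is the size of the *largest* Jordan block for λ (equivalently, the smallest k with (A − λI)^k v = 0 for every generalised eigenvector v of λ).

  λ = -5: largest Jordan block has size 1, contributing (x + 5)
  λ = 1: largest Jordan block has size 2, contributing (x − 1)^2

So m_A(x) = (x - 1)^2*(x + 5) = x^3 + 3*x^2 - 9*x + 5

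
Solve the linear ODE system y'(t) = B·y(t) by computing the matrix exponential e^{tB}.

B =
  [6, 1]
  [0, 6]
e^{tB} =
  [exp(6*t), t*exp(6*t)]
  [0, exp(6*t)]

Strategy: write B = P · J · P⁻¹ where J is a Jordan canonical form, so e^{tB} = P · e^{tJ} · P⁻¹, and e^{tJ} can be computed block-by-block.

B has Jordan form
J =
  [6, 1]
  [0, 6]
(up to reordering of blocks).

Per-block formulas:
  For a 2×2 Jordan block J_2(6): exp(t · J_2(6)) = e^(6t)·(I + t·N), where N is the 2×2 nilpotent shift.

After assembling e^{tJ} and conjugating by P, we get:

e^{tB} =
  [exp(6*t), t*exp(6*t)]
  [0, exp(6*t)]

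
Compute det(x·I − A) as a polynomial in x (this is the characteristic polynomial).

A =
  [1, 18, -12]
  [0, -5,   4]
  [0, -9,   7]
x^3 - 3*x^2 + 3*x - 1

Expanding det(x·I − A) (e.g. by cofactor expansion or by noting that A is similar to its Jordan form J, which has the same characteristic polynomial as A) gives
  χ_A(x) = x^3 - 3*x^2 + 3*x - 1
which factors as (x - 1)^3. The eigenvalues (with algebraic multiplicities) are λ = 1 with multiplicity 3.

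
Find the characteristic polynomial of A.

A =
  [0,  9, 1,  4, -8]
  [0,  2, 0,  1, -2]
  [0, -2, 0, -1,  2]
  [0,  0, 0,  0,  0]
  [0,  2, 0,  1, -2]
x^5

Expanding det(x·I − A) (e.g. by cofactor expansion or by noting that A is similar to its Jordan form J, which has the same characteristic polynomial as A) gives
  χ_A(x) = x^5
which factors as x^5. The eigenvalues (with algebraic multiplicities) are λ = 0 with multiplicity 5.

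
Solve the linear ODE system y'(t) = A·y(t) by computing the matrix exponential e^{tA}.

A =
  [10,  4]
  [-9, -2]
e^{tA} =
  [6*t*exp(4*t) + exp(4*t), 4*t*exp(4*t)]
  [-9*t*exp(4*t), -6*t*exp(4*t) + exp(4*t)]

Strategy: write A = P · J · P⁻¹ where J is a Jordan canonical form, so e^{tA} = P · e^{tJ} · P⁻¹, and e^{tJ} can be computed block-by-block.

A has Jordan form
J =
  [4, 1]
  [0, 4]
(up to reordering of blocks).

Per-block formulas:
  For a 2×2 Jordan block J_2(4): exp(t · J_2(4)) = e^(4t)·(I + t·N), where N is the 2×2 nilpotent shift.

After assembling e^{tJ} and conjugating by P, we get:

e^{tA} =
  [6*t*exp(4*t) + exp(4*t), 4*t*exp(4*t)]
  [-9*t*exp(4*t), -6*t*exp(4*t) + exp(4*t)]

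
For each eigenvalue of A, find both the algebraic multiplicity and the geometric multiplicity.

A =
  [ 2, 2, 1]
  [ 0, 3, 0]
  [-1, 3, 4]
λ = 3: alg = 3, geom = 1

Step 1 — factor the characteristic polynomial to read off the algebraic multiplicities:
  χ_A(x) = (x - 3)^3

Step 2 — compute geometric multiplicities via the rank-nullity identity g(λ) = n − rank(A − λI):
  rank(A − (3)·I) = 2, so dim ker(A − (3)·I) = n − 2 = 1

Summary:
  λ = 3: algebraic multiplicity = 3, geometric multiplicity = 1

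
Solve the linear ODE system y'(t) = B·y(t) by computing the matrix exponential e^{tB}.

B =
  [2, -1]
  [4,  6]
e^{tB} =
  [-2*t*exp(4*t) + exp(4*t), -t*exp(4*t)]
  [4*t*exp(4*t), 2*t*exp(4*t) + exp(4*t)]

Strategy: write B = P · J · P⁻¹ where J is a Jordan canonical form, so e^{tB} = P · e^{tJ} · P⁻¹, and e^{tJ} can be computed block-by-block.

B has Jordan form
J =
  [4, 1]
  [0, 4]
(up to reordering of blocks).

Per-block formulas:
  For a 2×2 Jordan block J_2(4): exp(t · J_2(4)) = e^(4t)·(I + t·N), where N is the 2×2 nilpotent shift.

After assembling e^{tJ} and conjugating by P, we get:

e^{tB} =
  [-2*t*exp(4*t) + exp(4*t), -t*exp(4*t)]
  [4*t*exp(4*t), 2*t*exp(4*t) + exp(4*t)]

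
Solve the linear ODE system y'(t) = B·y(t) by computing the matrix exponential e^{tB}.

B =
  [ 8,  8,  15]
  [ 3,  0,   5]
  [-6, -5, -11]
e^{tB} =
  [15*t^2*exp(-t)/2 + 9*t*exp(-t) + exp(-t), 5*t^2*exp(-t)/2 + 8*t*exp(-t), 25*t^2*exp(-t)/2 + 15*t*exp(-t)]
  [3*t*exp(-t), t*exp(-t) + exp(-t), 5*t*exp(-t)]
  [-9*t^2*exp(-t)/2 - 6*t*exp(-t), -3*t^2*exp(-t)/2 - 5*t*exp(-t), -15*t^2*exp(-t)/2 - 10*t*exp(-t) + exp(-t)]

Strategy: write B = P · J · P⁻¹ where J is a Jordan canonical form, so e^{tB} = P · e^{tJ} · P⁻¹, and e^{tJ} can be computed block-by-block.

B has Jordan form
J =
  [-1,  1,  0]
  [ 0, -1,  1]
  [ 0,  0, -1]
(up to reordering of blocks).

Per-block formulas:
  For a 3×3 Jordan block J_3(-1): exp(t · J_3(-1)) = e^(-1t)·(I + t·N + (t^2/2)·N^2), where N is the 3×3 nilpotent shift.

After assembling e^{tJ} and conjugating by P, we get:

e^{tB} =
  [15*t^2*exp(-t)/2 + 9*t*exp(-t) + exp(-t), 5*t^2*exp(-t)/2 + 8*t*exp(-t), 25*t^2*exp(-t)/2 + 15*t*exp(-t)]
  [3*t*exp(-t), t*exp(-t) + exp(-t), 5*t*exp(-t)]
  [-9*t^2*exp(-t)/2 - 6*t*exp(-t), -3*t^2*exp(-t)/2 - 5*t*exp(-t), -15*t^2*exp(-t)/2 - 10*t*exp(-t) + exp(-t)]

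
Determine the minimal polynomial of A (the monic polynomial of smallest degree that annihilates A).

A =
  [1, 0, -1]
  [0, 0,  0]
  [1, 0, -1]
x^2

The characteristic polynomial is χ_A(x) = x^3, so the eigenvalues are known. The minimal polynomial is
  m_A(x) = Π_λ (x − λ)^{k_λ}
where k_λ is the size of the *largest* Jordan block for λ (equivalently, the smallest k with (A − λI)^k v = 0 for every generalised eigenvector v of λ).

  λ = 0: largest Jordan block has size 2, contributing (x − 0)^2

So m_A(x) = x^2 = x^2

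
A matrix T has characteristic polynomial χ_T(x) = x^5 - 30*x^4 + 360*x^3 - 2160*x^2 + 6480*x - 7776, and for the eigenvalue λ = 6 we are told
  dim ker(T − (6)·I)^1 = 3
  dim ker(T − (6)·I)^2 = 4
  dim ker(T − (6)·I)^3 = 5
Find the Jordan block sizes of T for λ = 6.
Block sizes for λ = 6: [3, 1, 1]

From the dimensions of kernels of powers, the number of Jordan blocks of size at least j is d_j − d_{j−1} where d_j = dim ker(N^j) (with d_0 = 0). Computing the differences gives [3, 1, 1].
The number of blocks of size exactly k is (#blocks of size ≥ k) − (#blocks of size ≥ k + 1), so the partition is: 2 block(s) of size 1, 1 block(s) of size 3.
In nonincreasing order the block sizes are [3, 1, 1].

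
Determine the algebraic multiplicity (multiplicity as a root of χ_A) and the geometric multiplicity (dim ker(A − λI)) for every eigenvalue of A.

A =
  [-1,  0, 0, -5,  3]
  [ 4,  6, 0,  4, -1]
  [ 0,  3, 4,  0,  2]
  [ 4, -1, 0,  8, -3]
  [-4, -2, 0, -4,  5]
λ = 4: alg = 3, geom = 2; λ = 5: alg = 2, geom = 1

Step 1 — factor the characteristic polynomial to read off the algebraic multiplicities:
  χ_A(x) = (x - 5)^2*(x - 4)^3

Step 2 — compute geometric multiplicities via the rank-nullity identity g(λ) = n − rank(A − λI):
  rank(A − (4)·I) = 3, so dim ker(A − (4)·I) = n − 3 = 2
  rank(A − (5)·I) = 4, so dim ker(A − (5)·I) = n − 4 = 1

Summary:
  λ = 4: algebraic multiplicity = 3, geometric multiplicity = 2
  λ = 5: algebraic multiplicity = 2, geometric multiplicity = 1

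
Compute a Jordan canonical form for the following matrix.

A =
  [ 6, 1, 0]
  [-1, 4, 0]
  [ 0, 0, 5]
J_2(5) ⊕ J_1(5)

The characteristic polynomial is
  det(x·I − A) = x^3 - 15*x^2 + 75*x - 125 = (x - 5)^3

Eigenvalues and multiplicities (the geometric multiplicity of λ is n − rank(A − λI), which equals the number of Jordan blocks for λ):
  λ = 5: algebraic multiplicity = 3, geometric multiplicity = 2

Determining the block sizes for each eigenvalue:
  λ = 5: 2 blocks summing to 3 forces exactly one block of size 2 and the rest size 1 → block sizes [2, 1]

Assembling the blocks gives a Jordan form
J =
  [5, 1, 0]
  [0, 5, 0]
  [0, 0, 5]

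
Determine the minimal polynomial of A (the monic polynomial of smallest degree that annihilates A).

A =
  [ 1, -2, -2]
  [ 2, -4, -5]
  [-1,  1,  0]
x^3 + 3*x^2 + 3*x + 1

The characteristic polynomial is χ_A(x) = (x + 1)^3, so the eigenvalues are known. The minimal polynomial is
  m_A(x) = Π_λ (x − λ)^{k_λ}
where k_λ is the size of the *largest* Jordan block for λ (equivalently, the smallest k with (A − λI)^k v = 0 for every generalised eigenvector v of λ).

  λ = -1: largest Jordan block has size 3, contributing (x + 1)^3

So m_A(x) = (x + 1)^3 = x^3 + 3*x^2 + 3*x + 1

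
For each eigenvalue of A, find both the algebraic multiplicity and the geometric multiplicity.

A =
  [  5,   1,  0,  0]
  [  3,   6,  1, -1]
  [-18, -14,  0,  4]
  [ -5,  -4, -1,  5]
λ = 4: alg = 4, geom = 2

Step 1 — factor the characteristic polynomial to read off the algebraic multiplicities:
  χ_A(x) = (x - 4)^4

Step 2 — compute geometric multiplicities via the rank-nullity identity g(λ) = n − rank(A − λI):
  rank(A − (4)·I) = 2, so dim ker(A − (4)·I) = n − 2 = 2

Summary:
  λ = 4: algebraic multiplicity = 4, geometric multiplicity = 2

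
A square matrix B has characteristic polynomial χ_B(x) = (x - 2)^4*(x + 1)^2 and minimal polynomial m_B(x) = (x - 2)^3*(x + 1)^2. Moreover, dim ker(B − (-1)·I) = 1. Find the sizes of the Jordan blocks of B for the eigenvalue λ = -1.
Block sizes for λ = -1: [2]

Step 1 — from the characteristic polynomial, algebraic multiplicity of λ = -1 is 2. From dim ker(B − (-1)·I) = 1, there are exactly 1 Jordan blocks for λ = -1.
Step 2 — from the minimal polynomial, the factor (x + 1)^2 tells us the largest block for λ = -1 has size 2.
Step 3 — with total size 2, 1 blocks, and largest block 2, the block sizes (in nonincreasing order) are [2].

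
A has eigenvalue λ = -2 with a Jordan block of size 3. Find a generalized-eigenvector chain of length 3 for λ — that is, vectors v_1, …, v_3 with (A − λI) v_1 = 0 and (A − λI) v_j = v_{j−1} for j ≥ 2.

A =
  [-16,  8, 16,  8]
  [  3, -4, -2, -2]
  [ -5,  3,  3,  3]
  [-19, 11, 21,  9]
A Jordan chain for λ = -2 of length 3:
v_1 = (-12, 0, -3, -15)ᵀ
v_2 = (-14, 3, -5, -19)ᵀ
v_3 = (1, 0, 0, 0)ᵀ

Let N = A − (-2)·I. We want v_3 with N^3 v_3 = 0 but N^2 v_3 ≠ 0; then v_{j-1} := N · v_j for j = 3, …, 2.

Pick v_3 = (1, 0, 0, 0)ᵀ.
Then v_2 = N · v_3 = (-14, 3, -5, -19)ᵀ.
Then v_1 = N · v_2 = (-12, 0, -3, -15)ᵀ.

Sanity check: (A − (-2)·I) v_1 = (0, 0, 0, 0)ᵀ = 0. ✓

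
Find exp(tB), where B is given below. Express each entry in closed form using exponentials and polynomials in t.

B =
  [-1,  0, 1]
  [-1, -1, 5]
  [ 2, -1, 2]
e^{tB} =
  [3*t^2/2 - t + 1, -t^2/2, t^2/2 + t]
  [6*t^2 - t, -2*t^2 - t + 1, 2*t^2 + 5*t]
  [3*t^2/2 + 2*t, -t^2/2 - t, t^2/2 + 2*t + 1]

Strategy: write B = P · J · P⁻¹ where J is a Jordan canonical form, so e^{tB} = P · e^{tJ} · P⁻¹, and e^{tJ} can be computed block-by-block.

B has Jordan form
J =
  [0, 1, 0]
  [0, 0, 1]
  [0, 0, 0]
(up to reordering of blocks).

Per-block formulas:
  For a 3×3 Jordan block J_3(0): exp(t · J_3(0)) = e^(0t)·(I + t·N + (t^2/2)·N^2), where N is the 3×3 nilpotent shift.

After assembling e^{tJ} and conjugating by P, we get:

e^{tB} =
  [3*t^2/2 - t + 1, -t^2/2, t^2/2 + t]
  [6*t^2 - t, -2*t^2 - t + 1, 2*t^2 + 5*t]
  [3*t^2/2 + 2*t, -t^2/2 - t, t^2/2 + 2*t + 1]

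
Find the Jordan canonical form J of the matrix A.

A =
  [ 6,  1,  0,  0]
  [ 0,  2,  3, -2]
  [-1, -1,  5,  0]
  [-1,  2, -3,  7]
J_3(5) ⊕ J_1(5)

The characteristic polynomial is
  det(x·I − A) = x^4 - 20*x^3 + 150*x^2 - 500*x + 625 = (x - 5)^4

Eigenvalues and multiplicities (the geometric multiplicity of λ is n − rank(A − λI), which equals the number of Jordan blocks for λ):
  λ = 5: algebraic multiplicity = 4, geometric multiplicity = 2

Determining the block sizes for each eigenvalue:
  λ = 5: with am = 4 and gm = 2, the partition is not yet determined (e.g. several partitions of 4 into 2 parts exist). Let N = A − (5)·I. Computing rank(N^1) = 2, rank(N^2) = 1, rank(N^3) = 0; the number of blocks of size ≥ j is rank(N^{j−1}) − rank(N^j), giving [2, 1, 1]. So we have 1 block(s) of size 3, 1 block(s) of size 1 → block sizes [3, 1]

Assembling the blocks gives a Jordan form
J =
  [5, 1, 0, 0]
  [0, 5, 1, 0]
  [0, 0, 5, 0]
  [0, 0, 0, 5]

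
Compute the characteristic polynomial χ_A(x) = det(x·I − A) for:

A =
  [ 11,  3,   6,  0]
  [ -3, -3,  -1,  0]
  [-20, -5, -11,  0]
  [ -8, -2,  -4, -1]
x^4 + 4*x^3 + 6*x^2 + 4*x + 1

Expanding det(x·I − A) (e.g. by cofactor expansion or by noting that A is similar to its Jordan form J, which has the same characteristic polynomial as A) gives
  χ_A(x) = x^4 + 4*x^3 + 6*x^2 + 4*x + 1
which factors as (x + 1)^4. The eigenvalues (with algebraic multiplicities) are λ = -1 with multiplicity 4.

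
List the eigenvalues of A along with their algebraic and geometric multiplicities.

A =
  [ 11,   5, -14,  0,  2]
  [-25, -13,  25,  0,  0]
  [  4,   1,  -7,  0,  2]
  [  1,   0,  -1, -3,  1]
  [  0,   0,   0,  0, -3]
λ = -3: alg = 5, geom = 2

Step 1 — factor the characteristic polynomial to read off the algebraic multiplicities:
  χ_A(x) = (x + 3)^5

Step 2 — compute geometric multiplicities via the rank-nullity identity g(λ) = n − rank(A − λI):
  rank(A − (-3)·I) = 3, so dim ker(A − (-3)·I) = n − 3 = 2

Summary:
  λ = -3: algebraic multiplicity = 5, geometric multiplicity = 2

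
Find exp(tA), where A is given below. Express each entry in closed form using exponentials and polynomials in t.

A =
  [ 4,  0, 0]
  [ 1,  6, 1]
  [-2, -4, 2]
e^{tA} =
  [exp(4*t), 0, 0]
  [t*exp(4*t), 2*t*exp(4*t) + exp(4*t), t*exp(4*t)]
  [-2*t*exp(4*t), -4*t*exp(4*t), -2*t*exp(4*t) + exp(4*t)]

Strategy: write A = P · J · P⁻¹ where J is a Jordan canonical form, so e^{tA} = P · e^{tJ} · P⁻¹, and e^{tJ} can be computed block-by-block.

A has Jordan form
J =
  [4, 1, 0]
  [0, 4, 0]
  [0, 0, 4]
(up to reordering of blocks).

Per-block formulas:
  For a 1×1 block at λ = 4: exp(t · [4]) = [e^(4t)].
  For a 2×2 Jordan block J_2(4): exp(t · J_2(4)) = e^(4t)·(I + t·N), where N is the 2×2 nilpotent shift.

After assembling e^{tJ} and conjugating by P, we get:

e^{tA} =
  [exp(4*t), 0, 0]
  [t*exp(4*t), 2*t*exp(4*t) + exp(4*t), t*exp(4*t)]
  [-2*t*exp(4*t), -4*t*exp(4*t), -2*t*exp(4*t) + exp(4*t)]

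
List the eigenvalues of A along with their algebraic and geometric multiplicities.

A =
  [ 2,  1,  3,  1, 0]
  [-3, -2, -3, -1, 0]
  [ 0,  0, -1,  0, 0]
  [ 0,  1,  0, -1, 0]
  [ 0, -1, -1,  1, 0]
λ = -1: alg = 2, geom = 2; λ = 0: alg = 3, geom = 2

Step 1 — factor the characteristic polynomial to read off the algebraic multiplicities:
  χ_A(x) = x^3*(x + 1)^2

Step 2 — compute geometric multiplicities via the rank-nullity identity g(λ) = n − rank(A − λI):
  rank(A − (-1)·I) = 3, so dim ker(A − (-1)·I) = n − 3 = 2
  rank(A − (0)·I) = 3, so dim ker(A − (0)·I) = n − 3 = 2

Summary:
  λ = -1: algebraic multiplicity = 2, geometric multiplicity = 2
  λ = 0: algebraic multiplicity = 3, geometric multiplicity = 2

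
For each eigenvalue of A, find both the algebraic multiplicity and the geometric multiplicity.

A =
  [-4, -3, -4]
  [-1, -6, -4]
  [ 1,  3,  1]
λ = -3: alg = 3, geom = 2

Step 1 — factor the characteristic polynomial to read off the algebraic multiplicities:
  χ_A(x) = (x + 3)^3

Step 2 — compute geometric multiplicities via the rank-nullity identity g(λ) = n − rank(A − λI):
  rank(A − (-3)·I) = 1, so dim ker(A − (-3)·I) = n − 1 = 2

Summary:
  λ = -3: algebraic multiplicity = 3, geometric multiplicity = 2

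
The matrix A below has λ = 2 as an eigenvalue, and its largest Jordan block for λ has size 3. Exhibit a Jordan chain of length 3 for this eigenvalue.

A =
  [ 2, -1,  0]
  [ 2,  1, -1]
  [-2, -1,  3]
A Jordan chain for λ = 2 of length 3:
v_1 = (-2, 0, -4)ᵀ
v_2 = (0, 2, -2)ᵀ
v_3 = (1, 0, 0)ᵀ

Let N = A − (2)·I. We want v_3 with N^3 v_3 = 0 but N^2 v_3 ≠ 0; then v_{j-1} := N · v_j for j = 3, …, 2.

Pick v_3 = (1, 0, 0)ᵀ.
Then v_2 = N · v_3 = (0, 2, -2)ᵀ.
Then v_1 = N · v_2 = (-2, 0, -4)ᵀ.

Sanity check: (A − (2)·I) v_1 = (0, 0, 0)ᵀ = 0. ✓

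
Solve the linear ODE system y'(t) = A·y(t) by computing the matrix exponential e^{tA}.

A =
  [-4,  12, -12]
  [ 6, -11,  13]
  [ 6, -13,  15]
e^{tA} =
  [exp(-4*t), 2*exp(2*t) - 2*exp(-4*t), -2*exp(2*t) + 2*exp(-4*t)]
  [exp(2*t) - exp(-4*t), -t*exp(2*t) - exp(2*t) + 2*exp(-4*t), t*exp(2*t) + 2*exp(2*t) - 2*exp(-4*t)]
  [exp(2*t) - exp(-4*t), -t*exp(2*t) - 2*exp(2*t) + 2*exp(-4*t), t*exp(2*t) + 3*exp(2*t) - 2*exp(-4*t)]

Strategy: write A = P · J · P⁻¹ where J is a Jordan canonical form, so e^{tA} = P · e^{tJ} · P⁻¹, and e^{tJ} can be computed block-by-block.

A has Jordan form
J =
  [-4, 0, 0]
  [ 0, 2, 1]
  [ 0, 0, 2]
(up to reordering of blocks).

Per-block formulas:
  For a 1×1 block at λ = -4: exp(t · [-4]) = [e^(-4t)].
  For a 2×2 Jordan block J_2(2): exp(t · J_2(2)) = e^(2t)·(I + t·N), where N is the 2×2 nilpotent shift.

After assembling e^{tJ} and conjugating by P, we get:

e^{tA} =
  [exp(-4*t), 2*exp(2*t) - 2*exp(-4*t), -2*exp(2*t) + 2*exp(-4*t)]
  [exp(2*t) - exp(-4*t), -t*exp(2*t) - exp(2*t) + 2*exp(-4*t), t*exp(2*t) + 2*exp(2*t) - 2*exp(-4*t)]
  [exp(2*t) - exp(-4*t), -t*exp(2*t) - 2*exp(2*t) + 2*exp(-4*t), t*exp(2*t) + 3*exp(2*t) - 2*exp(-4*t)]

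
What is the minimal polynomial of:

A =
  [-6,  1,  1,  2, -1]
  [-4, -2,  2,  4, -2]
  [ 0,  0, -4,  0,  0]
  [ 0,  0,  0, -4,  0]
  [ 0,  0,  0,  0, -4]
x^2 + 8*x + 16

The characteristic polynomial is χ_A(x) = (x + 4)^5, so the eigenvalues are known. The minimal polynomial is
  m_A(x) = Π_λ (x − λ)^{k_λ}
where k_λ is the size of the *largest* Jordan block for λ (equivalently, the smallest k with (A − λI)^k v = 0 for every generalised eigenvector v of λ).

  λ = -4: largest Jordan block has size 2, contributing (x + 4)^2

So m_A(x) = (x + 4)^2 = x^2 + 8*x + 16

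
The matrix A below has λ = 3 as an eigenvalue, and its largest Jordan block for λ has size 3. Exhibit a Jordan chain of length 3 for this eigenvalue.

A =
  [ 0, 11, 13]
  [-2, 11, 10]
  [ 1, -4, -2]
A Jordan chain for λ = 3 of length 3:
v_1 = (3, 2, -1)ᵀ
v_2 = (11, 8, -4)ᵀ
v_3 = (0, 1, 0)ᵀ

Let N = A − (3)·I. We want v_3 with N^3 v_3 = 0 but N^2 v_3 ≠ 0; then v_{j-1} := N · v_j for j = 3, …, 2.

Pick v_3 = (0, 1, 0)ᵀ.
Then v_2 = N · v_3 = (11, 8, -4)ᵀ.
Then v_1 = N · v_2 = (3, 2, -1)ᵀ.

Sanity check: (A − (3)·I) v_1 = (0, 0, 0)ᵀ = 0. ✓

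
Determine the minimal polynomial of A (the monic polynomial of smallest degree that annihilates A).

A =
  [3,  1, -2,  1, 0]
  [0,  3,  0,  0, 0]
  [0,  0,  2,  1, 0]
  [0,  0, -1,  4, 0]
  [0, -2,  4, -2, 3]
x^3 - 9*x^2 + 27*x - 27

The characteristic polynomial is χ_A(x) = (x - 3)^5, so the eigenvalues are known. The minimal polynomial is
  m_A(x) = Π_λ (x − λ)^{k_λ}
where k_λ is the size of the *largest* Jordan block for λ (equivalently, the smallest k with (A − λI)^k v = 0 for every generalised eigenvector v of λ).

  λ = 3: largest Jordan block has size 3, contributing (x − 3)^3

So m_A(x) = (x - 3)^3 = x^3 - 9*x^2 + 27*x - 27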